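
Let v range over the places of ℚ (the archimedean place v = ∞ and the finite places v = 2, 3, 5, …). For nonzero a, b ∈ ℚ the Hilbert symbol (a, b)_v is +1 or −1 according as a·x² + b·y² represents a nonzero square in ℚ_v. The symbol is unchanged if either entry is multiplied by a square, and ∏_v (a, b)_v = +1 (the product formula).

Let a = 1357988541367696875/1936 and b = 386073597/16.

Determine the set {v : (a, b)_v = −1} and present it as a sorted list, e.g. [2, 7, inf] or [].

[3, 5]

(a, b) ≡ (35, 160797) mod (ℚ^×)²; places V = {2, 3, 5, 7, 11, 13, 19, 31, ∞}.
(a,b)_19: α=2, u≡5; β=1, v≡13 (mod 19); (5|19)=+1, (13|19)=-1; sign (−1)^0·+1^1·-1^2 = +1.
(a,b)_11: α=-2, u≡2; β=0, v≡6 (mod 11); (2|11)=-1, (6|11)=-1; sign (−1)^0·-1^0·-1^-2 = +1.
(a,b)_13: α=2, u≡9; β=1, v≡5 (mod 13); (9|13)=+1, (5|13)=-1; sign (−1)^0·+1^1·-1^2 = +1.
(a,b)_2: α=-4, β=-4; u≡3, v≡5 (mod 8); ε(u)ε(v)=1·0, αω(v)=-4·1, βω(u)=-4·1; sum ≡ 0  ⇒  +1.
(a,b)_3: α=2, u≡2; β=1, v≡1 (mod 3); (2|3)=-1, (1|3)=+1; sign (−1)^0·-1^1·+1^2 = -1.
(a,b)_∞: sgn(35)=+, sgn(160797)=+, so +1.
(a,b)_5: α=5, u≡3; β=0, v≡2 (mod 5); (3|5)=-1, (2|5)=-1; sign (−1)^0·-1^0·-1^5 = -1.
(a,b)_7: α=7, u≡5; β=5, v≡2 (mod 7); (5|7)=-1, (2|7)=+1; sign (−1)^1·-1^5·+1^7 = +1.
(a,b)_31: α=2, u≡16; β=1, v≡1 (mod 31); (16|31)=+1, (1|31)=+1; sign (−1)^0·+1^1·+1^2 = +1.
Ram(35, 160797) = {3, 5}; no ℚ_3-point on the conic.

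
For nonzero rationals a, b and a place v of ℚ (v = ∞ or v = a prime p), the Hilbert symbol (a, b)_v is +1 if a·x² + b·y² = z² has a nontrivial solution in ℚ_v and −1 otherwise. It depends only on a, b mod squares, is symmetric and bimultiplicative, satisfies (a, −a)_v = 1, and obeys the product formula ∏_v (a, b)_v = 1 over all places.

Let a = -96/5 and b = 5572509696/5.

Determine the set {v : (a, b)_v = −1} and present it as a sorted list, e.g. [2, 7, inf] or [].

[2, 19]

(a, b) ≡ (-30, 20995) mod (ℚ^×)²; places V = {2, 3, 5, 13, 17, 19, ∞}.
(a,b)_∞: sgn(-30)=−, sgn(20995)=+, so +1.
(a,b)_17: α=0, u≡8; β=1, v≡5 (mod 17); (8|17)=+1, (5|17)=-1; sign (−1)^0·+1^1·-1^0 = +1.
(a,b)_5: α=-1, u≡4; β=-1, v≡1 (mod 5); (4|5)=+1, (1|5)=+1; sign (−1)^0·+1^-1·+1^-1 = +1.
(a,b)_3: α=1, u≡2; β=4, v≡1 (mod 3); (2|3)=-1, (1|3)=+1; sign (−1)^0·-1^4·+1^1 = +1.
(a,b)_19: α=0, u≡15; β=1, v≡15 (mod 19); (15|19)=-1, (15|19)=-1; sign (−1)^0·-1^1·-1^0 = -1.
(a,b)_13: α=0, u≡12; β=1, v≡3 (mod 13); (12|13)=+1, (3|13)=+1; sign (−1)^0·+1^1·+1^0 = +1.
(a,b)_2: α=5, β=14; u≡1, v≡3 (mod 8); ε(u)ε(v)=0·1, αω(v)=5·1, βω(u)=14·0; sum ≡ 1  ⇒  -1.
Ram(-30, 20995) = {2, 19}; no ℚ_2-point on the conic.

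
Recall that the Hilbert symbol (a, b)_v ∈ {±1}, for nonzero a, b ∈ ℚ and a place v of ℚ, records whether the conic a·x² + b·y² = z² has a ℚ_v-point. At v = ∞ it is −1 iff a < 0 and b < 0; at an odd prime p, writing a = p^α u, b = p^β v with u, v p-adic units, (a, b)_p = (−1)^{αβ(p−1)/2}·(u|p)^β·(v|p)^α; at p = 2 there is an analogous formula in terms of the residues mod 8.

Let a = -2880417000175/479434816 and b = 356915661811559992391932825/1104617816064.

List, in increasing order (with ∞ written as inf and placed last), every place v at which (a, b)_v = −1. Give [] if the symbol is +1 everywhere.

(a, b) ≡ (-5863, 181753) mod (ℚ^×)²; places V = {2, 3, 5, 7, 11, 13, 17, 23, 31, 41, ∞}.
(a,b)_2: α=-6, β=-14; u≡1, v≡1 (mod 8); ε(u)ε(v)=0·0, αω(v)=-6·0, βω(u)=-14·0; sum ≡ 0  ⇒  +1.
(a,b)_5: α=2, u≡3; β=2, v≡2 (mod 5); (3|5)=-1, (2|5)=-1; sign (−1)^0·-1^2·-1^2 = +1.
(a,b)_7: α=-2, u≡6; β=-2, v≡3 (mod 7); (6|7)=-1, (3|7)=-1; sign (−1)^0·-1^-2·-1^-2 = +1.
(a,b)_∞: sgn(-5863)=−, sgn(181753)=+, so +1.
(a,b)_31: α=2, u≡11; β=5, v≡28 (mod 31); (11|31)=-1, (28|31)=+1; sign (−1)^0·-1^5·+1^2 = -1.
(a,b)_41: α=1, u≡32; β=3, v≡9 (mod 41); (32|41)=+1, (9|41)=+1; sign (−1)^0·+1^3·+1^1 = +1.
(a,b)_11: α=3, u≡8; β=7, v≡1 (mod 11); (8|11)=-1, (1|11)=+1; sign (−1)^1·-1^7·+1^3 = +1.
(a,b)_17: α=-2, u≡16; β=-2, v≡10 (mod 17); (16|17)=+1, (10|17)=-1; sign (−1)^0·+1^-2·-1^-2 = +1.
(a,b)_13: α=3, u≡1; β=5, v≡7 (mod 13); (1|13)=+1, (7|13)=-1; sign (−1)^0·+1^5·-1^3 = -1.
(a,b)_23: α=-2, u≡12; β=-2, v≡5 (mod 23); (12|23)=+1, (5|23)=-1; sign (−1)^0·+1^-2·-1^-2 = +1.
(a,b)_3: α=0, u≡2; β=-2, v≡1 (mod 3); (2|3)=-1, (1|3)=+1; sign (−1)^0·-1^-2·+1^0 = +1.
|Ram(-5863, 181753)| = 2, even; anisotropic at {13, 31}.

[13, 31]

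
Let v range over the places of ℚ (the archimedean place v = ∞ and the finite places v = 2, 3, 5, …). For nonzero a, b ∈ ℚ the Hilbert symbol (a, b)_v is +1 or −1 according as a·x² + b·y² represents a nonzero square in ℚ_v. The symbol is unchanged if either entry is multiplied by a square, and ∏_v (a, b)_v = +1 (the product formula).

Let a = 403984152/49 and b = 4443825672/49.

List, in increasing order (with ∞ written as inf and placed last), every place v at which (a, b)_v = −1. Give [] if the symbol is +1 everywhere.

[2, 13, 29, 41]

(a, b) ≡ (92742, 1020162) mod (ℚ^×)²; places V = {2, 3, 7, 11, 13, 29, 41, ∞}.
(a,b)_3: α=3, u≡2; β=3, v≡1 (mod 3); (2|3)=-1, (1|3)=+1; sign (−1)^1·-1^3·+1^3 = +1.
(a,b)_13: α=1, u≡1; β=1, v≡11 (mod 13); (1|13)=+1, (11|13)=-1; sign (−1)^0·+1^1·-1^1 = -1.
(a,b)_11: α=2, u≡5; β=3, v≡5 (mod 11); (5|11)=+1, (5|11)=+1; sign (−1)^0·+1^3·+1^2 = +1.
(a,b)_41: α=1, u≡19; β=1, v≡4 (mod 41); (19|41)=-1, (4|41)=+1; sign (−1)^0·-1^1·+1^1 = -1.
(a,b)_2: α=3, β=3; u≡3, v≡1 (mod 8); ε(u)ε(v)=1·0, αω(v)=3·0, βω(u)=3·1; sum ≡ 1  ⇒  -1.
(a,b)_7: α=-2, u≡5; β=-2, v≡6 (mod 7); (5|7)=-1, (6|7)=-1; sign (−1)^0·-1^-2·-1^-2 = +1.
(a,b)_29: α=1, u≡14; β=1, v≡9 (mod 29); (14|29)=-1, (9|29)=+1; sign (−1)^0·-1^1·+1^1 = -1.
(a,b)_∞: sgn(92742)=+, sgn(1020162)=+, so +1.
Ram(92742, 1020162) = {2, 13, 29, 41}; no ℚ_2-point on the conic.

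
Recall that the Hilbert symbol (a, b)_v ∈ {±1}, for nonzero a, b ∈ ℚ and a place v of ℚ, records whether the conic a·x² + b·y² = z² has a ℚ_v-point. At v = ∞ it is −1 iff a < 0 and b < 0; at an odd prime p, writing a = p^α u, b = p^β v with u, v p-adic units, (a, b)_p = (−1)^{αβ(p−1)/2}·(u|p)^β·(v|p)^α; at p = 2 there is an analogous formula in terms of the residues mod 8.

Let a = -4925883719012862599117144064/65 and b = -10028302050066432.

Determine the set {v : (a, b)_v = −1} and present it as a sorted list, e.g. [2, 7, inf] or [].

(a, b) ≡ (-20735, -1503717) mod (ℚ^×)²; places V = {2, 3, 5, 11, 13, 19, 23, 29, 31, 37, ∞}.
(a,b)_2: α=26, β=16; u≡1, v≡3 (mod 8); ε(u)ε(v)=0·1, αω(v)=26·1, βω(u)=16·0; sum ≡ 0  ⇒  +1.
(a,b)_19: α=2, u≡10; β=1, v≡6 (mod 19); (10|19)=-1, (6|19)=+1; sign (−1)^0·-1^1·+1^2 = -1.
(a,b)_3: α=2, u≡1; β=1, v≡1 (mod 3); (1|3)=+1, (1|3)=+1; sign (−1)^0·+1^1·+1^2 = +1.
(a,b)_29: α=3, u≡18; β=2, v≡6 (mod 29); (18|29)=-1, (6|29)=+1; sign (−1)^0·-1^2·+1^3 = +1.
(a,b)_5: α=-1, u≡2; β=0, v≡3 (mod 5); (2|5)=-1, (3|5)=-1; sign (−1)^0·-1^0·-1^-1 = -1.
(a,b)_∞: sgn(-20735)=−, sgn(-1503717)=−, so -1.
(a,b)_23: α=2, u≡10; β=1, v≡5 (mod 23); (10|23)=-1, (5|23)=-1; sign (−1)^0·-1^1·-1^2 = -1.
(a,b)_31: α=2, u≡20; β=1, v≡25 (mod 31); (20|31)=+1, (25|31)=+1; sign (−1)^0·+1^1·+1^2 = +1.
(a,b)_37: α=2, u≡31; β=1, v≡32 (mod 37); (31|37)=-1, (32|37)=-1; sign (−1)^0·-1^1·-1^2 = -1.
(a,b)_13: α=-1, u≡12; β=0, v≡11 (mod 13); (12|13)=+1, (11|13)=-1; sign (−1)^0·+1^0·-1^-1 = -1.
(a,b)_11: α=3, u≡10; β=2, v≡5 (mod 11); (10|11)=-1, (5|11)=+1; sign (−1)^0·-1^2·+1^3 = +1.
|Ram(-20735, -1503717)| = 6, even; anisotropic at {5, 13, 19, 23, 37, ∞}.

[5, 13, 19, 23, 37, inf]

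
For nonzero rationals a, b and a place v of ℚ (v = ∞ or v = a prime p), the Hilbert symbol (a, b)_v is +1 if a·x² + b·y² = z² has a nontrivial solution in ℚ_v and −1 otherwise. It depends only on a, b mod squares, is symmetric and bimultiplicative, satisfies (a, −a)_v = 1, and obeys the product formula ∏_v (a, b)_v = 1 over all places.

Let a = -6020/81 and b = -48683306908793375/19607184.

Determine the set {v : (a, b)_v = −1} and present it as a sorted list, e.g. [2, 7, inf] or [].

[5, 7, 19, 29, 43, inf]

Mod squares: a ≡ -1505, b ≡ -5766215. Check v ∈ {∞, 2, 3, 5, 7, 13, 17, 19, 23, 29, 41, 43, 47}.
v=17: a=17^0·(≡9), b=17^2·(≡9) mod 17; (9|17)=+1, (9|17)=+1; (−1)^{0·2·8}·(+1)^2·(+1)^0 = +1.
v=3: a=3^-4·(≡1), b=3^-6·(≡1) mod 3; (1|3)=+1, (1|3)=+1; (−1)^{-4·-6·1}·(+1)^-6·(+1)^-4 = +1.
v=7: a=7^1·(≡2), b=7^1·(≡1) mod 7; (2|7)=+1, (1|7)=+1; (−1)^{1·1·3}·(+1)^1·(+1)^1 = -1.
v=47: a=47^0·(≡22), b=47^2·(≡3) mod 47; (22|47)=-1, (3|47)=+1; (−1)^{0·2·23}·(-1)^2·(+1)^0 = +1.
v=19: a=19^0·(≡12), b=19^1·(≡2) mod 19; (12|19)=-1, (2|19)=-1; (−1)^{0·1·9}·(-1)^1·(-1)^0 = -1.
v=29: a=29^0·(≡27), b=29^1·(≡15) mod 29; (27|29)=-1, (15|29)=-1; (−1)^{0·1·14}·(-1)^1·(-1)^0 = -1.
v=23: a=23^0·(≡12), b=23^3·(≡9) mod 23; (12|23)=+1, (9|23)=+1; (−1)^{0·3·11}·(+1)^3·(+1)^0 = +1.
v=41: a=41^0·(≡34), b=41^-2·(≡20) mod 41; (34|41)=-1, (20|41)=+1; (−1)^{0·-2·20}·(-1)^-2·(+1)^0 = +1.
v=43: a=43^1·(≡28), b=43^0·(≡7) mod 43; (28|43)=-1, (7|43)=-1; (−1)^{1·0·21}·(-1)^0·(-1)^1 = -1.
v=∞: -1505 < 0 and -5766215 < 0  ⇒  (a,b)_∞ = -1.
v=5: a=5^1·(≡1), b=5^3·(≡2) mod 5; (1|5)=+1, (2|5)=-1; (−1)^{1·3·2}·(+1)^3·(-1)^1 = -1.
v=13: a=13^0·(≡4), b=13^1·(≡8) mod 13; (4|13)=+1, (8|13)=-1; (−1)^{0·1·6}·(+1)^1·(-1)^0 = +1.
v=2: v_2(a)=2, v_2(b)=-4; units ≡ 7, 1 (mod 8); ε·ε+αω+βω = 1·0+2·0+-4·0 ≡ 0  ⇒  (a,b)_2 = +1.
|Ram(-1505, -5766215)| = 6, even; anisotropic at {5, 7, 19, 29, 43, ∞}.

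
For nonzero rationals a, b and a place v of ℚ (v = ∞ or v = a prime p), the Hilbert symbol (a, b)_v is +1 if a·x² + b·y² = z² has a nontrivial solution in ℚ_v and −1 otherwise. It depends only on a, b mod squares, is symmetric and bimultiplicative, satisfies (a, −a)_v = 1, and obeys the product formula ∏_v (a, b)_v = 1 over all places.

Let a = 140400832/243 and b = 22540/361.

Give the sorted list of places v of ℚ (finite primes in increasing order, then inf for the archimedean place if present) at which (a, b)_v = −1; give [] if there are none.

Mod squares: a ≡ 12441, b ≡ 115. Check v ∈ {∞, 2, 3, 5, 7, 11, 13, 19, 23, 29}.
v=3: a=3^-5·(≡1), b=3^0·(≡1) mod 3; (1|3)=+1, (1|3)=+1; (−1)^{-5·0·1}·(+1)^0·(+1)^-5 = +1.
v=23: a=23^2·(≡15), b=23^1·(≡21) mod 23; (15|23)=-1, (21|23)=-1; (−1)^{2·1·11}·(-1)^1·(-1)^2 = -1.
v=19: a=19^0·(≡12), b=19^-2·(≡6) mod 19; (12|19)=-1, (6|19)=+1; (−1)^{0·-2·9}·(-1)^-2·(+1)^0 = +1.
v=2: v_2(a)=6, v_2(b)=2; units ≡ 1, 3 (mod 8); ε·ε+αω+βω = 0·1+6·1+2·0 ≡ 0  ⇒  (a,b)_2 = +1.
v=∞: 12441 > 0 and 115 > 0  ⇒  (a,b)_∞ = +1.
v=5: a=5^0·(≡4), b=5^1·(≡3) mod 5; (4|5)=+1, (3|5)=-1; (−1)^{0·1·2}·(+1)^1·(-1)^0 = +1.
v=11: a=11^1·(≡5), b=11^0·(≡5) mod 11; (5|11)=+1, (5|11)=+1; (−1)^{1·0·5}·(+1)^0·(+1)^1 = +1.
v=29: a=29^1·(≡24), b=29^0·(≡5) mod 29; (24|29)=+1, (5|29)=+1; (−1)^{1·0·14}·(+1)^0·(+1)^1 = +1.
v=13: a=13^1·(≡6), b=13^0·(≡5) mod 13; (6|13)=-1, (5|13)=-1; (−1)^{1·0·6}·(-1)^0·(-1)^1 = -1.
v=7: a=7^0·(≡1), b=7^2·(≡3) mod 7; (1|7)=+1, (3|7)=-1; (−1)^{0·2·3}·(+1)^2·(-1)^0 = +1.
|Ram(12441, 115)| = 2, even; anisotropic at {13, 23}.

[13, 23]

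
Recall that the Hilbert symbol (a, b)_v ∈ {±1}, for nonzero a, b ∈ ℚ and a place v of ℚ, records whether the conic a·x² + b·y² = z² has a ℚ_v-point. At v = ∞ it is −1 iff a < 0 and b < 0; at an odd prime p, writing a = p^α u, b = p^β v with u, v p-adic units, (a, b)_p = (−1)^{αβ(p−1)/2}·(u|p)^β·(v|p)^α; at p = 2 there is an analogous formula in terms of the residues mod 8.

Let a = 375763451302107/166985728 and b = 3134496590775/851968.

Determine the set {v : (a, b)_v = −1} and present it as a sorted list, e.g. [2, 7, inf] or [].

(a, b) ≡ (746031, 20163) mod (ℚ^×)²; places V = {2, 3, 5, 7, 11, 13, 37, 47, ∞}.
(a,b)_47: α=1, u≡34; β=1, v≡27 (mod 47); (34|47)=+1, (27|47)=+1; sign (−1)^1·+1^1·+1^1 = -1.
(a,b)_∞: sgn(746031)=+, sgn(20163)=+, so +1.
(a,b)_3: α=15, u≡1; β=11, v≡1 (mod 3); (1|3)=+1, (1|3)=+1; sign (−1)^1·+1^11·+1^15 = -1.
(a,b)_5: α=0, u≡4; β=2, v≡2 (mod 5); (4|5)=+1, (2|5)=-1; sign (−1)^0·+1^2·-1^0 = +1.
(a,b)_2: α=-18, β=-16; u≡7, v≡3 (mod 8); ε(u)ε(v)=1·1, αω(v)=-18·1, βω(u)=-16·0; sum ≡ 1  ⇒  -1.
(a,b)_13: α=-1, u≡8; β=-1, v≡10 (mod 13); (8|13)=-1, (10|13)=+1; sign (−1)^0·-1^-1·+1^-1 = -1.
(a,b)_7: α=-2, u≡6; β=0, v≡5 (mod 7); (6|7)=-1, (5|7)=-1; sign (−1)^0·-1^0·-1^-2 = +1.
(a,b)_37: α=3, u≡6; β=2, v≡19 (mod 37); (6|37)=-1, (19|37)=-1; sign (−1)^0·-1^2·-1^3 = -1.
(a,b)_11: α=1, u≡2; β=1, v≡2 (mod 11); (2|11)=-1, (2|11)=-1; sign (−1)^1·-1^1·-1^1 = -1.
(746031, 20163 / ℚ) ramifies at {2, 3, 11, 13, 37, 47}: a division algebra.

[2, 3, 11, 13, 37, 47]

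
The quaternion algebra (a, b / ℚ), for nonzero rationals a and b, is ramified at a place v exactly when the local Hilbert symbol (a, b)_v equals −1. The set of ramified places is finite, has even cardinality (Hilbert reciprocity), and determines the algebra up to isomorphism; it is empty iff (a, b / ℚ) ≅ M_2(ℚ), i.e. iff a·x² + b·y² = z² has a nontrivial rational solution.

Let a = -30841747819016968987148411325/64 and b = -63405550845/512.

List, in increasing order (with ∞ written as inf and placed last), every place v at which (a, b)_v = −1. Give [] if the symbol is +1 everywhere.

(a, b) ≡ (-852397, -46410) mod (ℚ^×)²; places V = {2, 3, 5, 7, 13, 17, 19, 29, ∞}.
(a,b)_19: α=5, u≡10; β=2, v≡4 (mod 19); (10|19)=-1, (4|19)=+1; sign (−1)^0·-1^2·+1^5 = +1.
(a,b)_17: α=3, u≡8; β=1, v≡11 (mod 17); (8|17)=+1, (11|17)=-1; sign (−1)^0·+1^1·-1^3 = -1.
(a,b)_29: α=5, u≡9; β=2, v≡15 (mod 29); (9|29)=+1, (15|29)=-1; sign (−1)^0·+1^2·-1^5 = -1.
(a,b)_13: α=3, u≡4; β=1, v≡2 (mod 13); (4|13)=+1, (2|13)=-1; sign (−1)^0·+1^1·-1^3 = -1.
(a,b)_∞: sgn(-852397)=−, sgn(-46410)=−, so -1.
(a,b)_3: α=8, u≡2; β=3, v≡1 (mod 3); (2|3)=-1, (1|3)=+1; sign (−1)^0·-1^3·+1^8 = -1.
(a,b)_2: α=-6, β=-9; u≡3, v≡3 (mod 8); ε(u)ε(v)=1·1, αω(v)=-6·1, βω(u)=-9·1; sum ≡ 0  ⇒  +1.
(a,b)_7: α=3, u≡4; β=1, v≡3 (mod 7); (4|7)=+1, (3|7)=-1; sign (−1)^1·+1^1·-1^3 = +1.
(a,b)_5: α=2, u≡3; β=1, v≡3 (mod 5); (3|5)=-1, (3|5)=-1; sign (−1)^0·-1^1·-1^2 = -1.
(-852397, -46410 / ℚ) ramifies at {3, 5, 13, 17, 29, ∞}: a division algebra.

[3, 5, 13, 17, 29, inf]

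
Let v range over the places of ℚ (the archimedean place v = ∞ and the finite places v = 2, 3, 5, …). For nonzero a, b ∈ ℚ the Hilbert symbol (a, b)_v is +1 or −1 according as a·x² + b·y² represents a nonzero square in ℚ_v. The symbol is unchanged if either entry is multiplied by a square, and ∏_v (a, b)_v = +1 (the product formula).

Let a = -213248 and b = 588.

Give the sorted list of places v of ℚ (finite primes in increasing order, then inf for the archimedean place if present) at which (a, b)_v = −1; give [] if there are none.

Mod squares: a ≡ -17, b ≡ 3. Check v ∈ {∞, 2, 3, 7, 17}.
v=2: v_2(a)=8, v_2(b)=2; units ≡ 7, 3 (mod 8); ε·ε+αω+βω = 1·1+8·1+2·0 ≡ 1  ⇒  (a,b)_2 = -1.
v=3: a=3^0·(≡1), b=3^1·(≡1) mod 3; (1|3)=+1, (1|3)=+1; (−1)^{0·1·1}·(+1)^1·(+1)^0 = +1.
v=17: a=17^1·(≡2), b=17^0·(≡10) mod 17; (2|17)=+1, (10|17)=-1; (−1)^{1·0·8}·(+1)^0·(-1)^1 = -1.
v=∞: -17 < 0 and 3 > 0  ⇒  (a,b)_∞ = +1.
v=7: a=7^2·(≡2), b=7^2·(≡5) mod 7; (2|7)=+1, (5|7)=-1; (−1)^{2·2·3}·(+1)^2·(-1)^2 = +1.
Ram(-17, 3) = {2, 17}; no ℚ_2-point on the conic.

[2, 17]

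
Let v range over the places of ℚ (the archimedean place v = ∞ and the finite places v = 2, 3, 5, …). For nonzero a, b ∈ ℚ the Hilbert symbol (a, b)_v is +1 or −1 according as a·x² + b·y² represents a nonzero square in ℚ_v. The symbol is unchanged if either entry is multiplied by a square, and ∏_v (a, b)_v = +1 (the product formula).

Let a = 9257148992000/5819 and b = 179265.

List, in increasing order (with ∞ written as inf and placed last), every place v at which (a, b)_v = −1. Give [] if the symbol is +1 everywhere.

(a, b) ≡ (899470, 179265) mod (ℚ^×)²; places V = {2, 3, 5, 7, 11, 13, 17, 19, 23, 37, ∞}.
(a,b)_11: α=-1, u≡8; β=0, v≡9 (mod 11); (8|11)=-1, (9|11)=+1; sign (−1)^0·-1^0·+1^-1 = +1.
(a,b)_2: α=9, β=0; u≡7, v≡1 (mod 8); ε(u)ε(v)=1·0, αω(v)=9·0, βω(u)=0·0; sum ≡ 0  ⇒  +1.
(a,b)_7: α=2, u≡5; β=0, v≡2 (mod 7); (5|7)=-1, (2|7)=+1; sign (−1)^0·-1^0·+1^2 = +1.
(a,b)_17: α=1, u≡6; β=1, v≡5 (mod 17); (6|17)=-1, (5|17)=-1; sign (−1)^0·-1^1·-1^1 = +1.
(a,b)_∞: sgn(899470)=+, sgn(179265)=+, so +1.
(a,b)_5: α=3, u≡4; β=1, v≡3 (mod 5); (4|5)=+1, (3|5)=-1; sign (−1)^0·+1^1·-1^3 = -1.
(a,b)_3: α=0, u≡1; β=1, v≡1 (mod 3); (1|3)=+1, (1|3)=+1; sign (−1)^0·+1^1·+1^0 = +1.
(a,b)_19: α=2, u≡13; β=1, v≡11 (mod 19); (13|19)=-1, (11|19)=+1; sign (−1)^0·-1^1·+1^2 = -1.
(a,b)_13: α=1, u≡4; β=0, v≡8 (mod 13); (4|13)=+1, (8|13)=-1; sign (−1)^0·+1^0·-1^1 = -1.
(a,b)_23: α=-2, u≡18; β=0, v≡3 (mod 23); (18|23)=+1, (3|23)=+1; sign (−1)^0·+1^0·+1^-2 = +1.
(a,b)_37: α=1, u≡3; β=1, v≡35 (mod 37); (3|37)=+1, (35|37)=-1; sign (−1)^0·+1^1·-1^1 = -1.
(899470, 179265 / ℚ) ramifies at {5, 13, 19, 37}: a division algebra.

[5, 13, 19, 37]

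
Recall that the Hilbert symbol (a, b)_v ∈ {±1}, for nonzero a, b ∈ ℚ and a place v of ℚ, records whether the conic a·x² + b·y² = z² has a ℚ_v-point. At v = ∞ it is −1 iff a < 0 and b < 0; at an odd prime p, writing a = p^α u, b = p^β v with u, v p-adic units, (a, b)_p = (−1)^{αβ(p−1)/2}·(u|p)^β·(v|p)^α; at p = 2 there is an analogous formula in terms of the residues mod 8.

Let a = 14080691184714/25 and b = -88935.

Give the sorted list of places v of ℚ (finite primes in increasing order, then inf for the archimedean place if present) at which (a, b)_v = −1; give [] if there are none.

[7, 11]

(a, b) ≡ (154, -15) mod (ℚ^×)²; places V = {2, 3, 5, 7, 11, 17, ∞}.
(a,b)_3: α=2, u≡1; β=1, v≡1 (mod 3); (1|3)=+1, (1|3)=+1; sign (−1)^0·+1^1·+1^2 = +1.
(a,b)_11: α=5, u≡4; β=2, v≡2 (mod 11); (4|11)=+1, (2|11)=-1; sign (−1)^0·+1^2·-1^5 = -1.
(a,b)_7: α=5, u≡4; β=2, v≡5 (mod 7); (4|7)=+1, (5|7)=-1; sign (−1)^0·+1^2·-1^5 = -1.
(a,b)_5: α=-2, u≡4; β=1, v≡3 (mod 5); (4|5)=+1, (3|5)=-1; sign (−1)^0·+1^1·-1^-2 = +1.
(a,b)_17: α=2, u≡1; β=0, v≡9 (mod 17); (1|17)=+1, (9|17)=+1; sign (−1)^0·+1^0·+1^2 = +1.
(a,b)_2: α=1, β=0; u≡5, v≡1 (mod 8); ε(u)ε(v)=0·0, αω(v)=1·0, βω(u)=0·1; sum ≡ 0  ⇒  +1.
(a,b)_∞: sgn(154)=+, sgn(-15)=−, so +1.
|Ram(154, -15)| = 2, even; anisotropic at {7, 11}.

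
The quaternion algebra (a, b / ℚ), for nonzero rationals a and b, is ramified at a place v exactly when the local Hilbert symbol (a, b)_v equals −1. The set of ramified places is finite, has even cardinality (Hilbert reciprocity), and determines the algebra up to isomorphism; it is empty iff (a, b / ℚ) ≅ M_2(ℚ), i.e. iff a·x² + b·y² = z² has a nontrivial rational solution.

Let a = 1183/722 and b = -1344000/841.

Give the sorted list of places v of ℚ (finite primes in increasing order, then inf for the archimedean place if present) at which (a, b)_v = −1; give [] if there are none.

(a, b) ≡ (14, -210) mod (ℚ^×)²; places V = {2, 3, 5, 7, 13, 19, 29, ∞}.
(a,b)_5: α=0, u≡4; β=3, v≡3 (mod 5); (4|5)=+1, (3|5)=-1; sign (−1)^0·+1^3·-1^0 = +1.
(a,b)_29: α=0, u≡2; β=-2, v≡5 (mod 29); (2|29)=-1, (5|29)=+1; sign (−1)^0·-1^-2·+1^0 = +1.
(a,b)_19: α=-2, u≡12; β=0, v≡12 (mod 19); (12|19)=-1, (12|19)=-1; sign (−1)^0·-1^0·-1^-2 = +1.
(a,b)_13: α=2, u≡1; β=0, v≡2 (mod 13); (1|13)=+1, (2|13)=-1; sign (−1)^0·+1^0·-1^2 = +1.
(a,b)_∞: sgn(14)=+, sgn(-210)=−, so +1.
(a,b)_2: α=-1, β=9; u≡7, v≡7 (mod 8); ε(u)ε(v)=1·1, αω(v)=-1·0, βω(u)=9·0; sum ≡ 1  ⇒  -1.
(a,b)_3: α=0, u≡2; β=1, v≡2 (mod 3); (2|3)=-1, (2|3)=-1; sign (−1)^0·-1^1·-1^0 = -1.
(a,b)_7: α=1, u≡1; β=1, v≡3 (mod 7); (1|7)=+1, (3|7)=-1; sign (−1)^1·+1^1·-1^1 = +1.
(14, -210 / ℚ) ramifies at {2, 3}: a division algebra.

[2, 3]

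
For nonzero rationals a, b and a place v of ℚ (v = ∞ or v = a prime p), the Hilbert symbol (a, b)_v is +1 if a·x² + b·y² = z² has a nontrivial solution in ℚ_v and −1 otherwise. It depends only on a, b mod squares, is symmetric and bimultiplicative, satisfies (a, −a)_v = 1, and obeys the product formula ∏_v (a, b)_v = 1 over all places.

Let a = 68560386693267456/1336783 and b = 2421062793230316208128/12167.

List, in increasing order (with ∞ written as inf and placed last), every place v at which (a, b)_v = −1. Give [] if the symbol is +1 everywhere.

[2, 23]

Mod squares: a ≡ 7, b ≡ 33511. Check v ∈ {∞, 2, 3, 7, 13, 19, 23, 31, 47}.
v=7: a=7^-1·(≡4), b=7^0·(≡1) mod 7; (4|7)=+1, (1|7)=+1; (−1)^{-1·0·3}·(+1)^0·(+1)^-1 = +1.
v=∞: 7 > 0 and 33511 > 0  ⇒  (a,b)_∞ = +1.
v=13: a=13^2·(≡2), b=13^0·(≡1) mod 13; (2|13)=-1, (1|13)=+1; (−1)^{2·0·6}·(-1)^0·(+1)^2 = +1.
v=31: a=31^2·(≡14), b=31^3·(≡27) mod 31; (14|31)=+1, (27|31)=-1; (−1)^{2·3·15}·(+1)^3·(-1)^2 = +1.
v=47: a=47^2·(≡2), b=47^3·(≡12) mod 47; (2|47)=+1, (12|47)=+1; (−1)^{2·3·23}·(+1)^3·(+1)^2 = +1.
v=3: a=3^6·(≡1), b=3^6·(≡1) mod 3; (1|3)=+1, (1|3)=+1; (−1)^{6·6·1}·(+1)^6·(+1)^6 = +1.
v=23: a=23^-2·(≡21), b=23^-3·(≡12) mod 23; (21|23)=-1, (12|23)=+1; (−1)^{-2·-3·11}·(-1)^-3·(+1)^-2 = -1.
v=19: a=19^-2·(≡5), b=19^0·(≡18) mod 19; (5|19)=+1, (18|19)=-1; (−1)^{-2·0·9}·(+1)^0·(-1)^-2 = +1.
v=2: v_2(a)=18, v_2(b)=30; units ≡ 7, 7 (mod 8); ε·ε+αω+βω = 1·1+18·0+30·0 ≡ 1  ⇒  (a,b)_2 = -1.
Ram(7, 33511) = {2, 23}; no ℚ_2-point on the conic.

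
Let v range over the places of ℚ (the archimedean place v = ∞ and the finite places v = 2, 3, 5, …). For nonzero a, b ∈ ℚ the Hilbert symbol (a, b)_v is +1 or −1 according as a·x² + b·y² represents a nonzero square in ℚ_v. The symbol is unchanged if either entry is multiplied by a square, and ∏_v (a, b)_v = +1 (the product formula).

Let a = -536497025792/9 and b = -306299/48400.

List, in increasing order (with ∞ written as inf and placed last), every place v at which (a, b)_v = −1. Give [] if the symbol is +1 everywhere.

(a, b) ≡ (-2095691507, -6251) mod (ℚ^×)²; places V = {2, 3, 5, 7, 11, 13, 17, 19, 37, 41, 47, ∞}.
(a,b)_∞: sgn(-2095691507)=−, sgn(-6251)=−, so -1.
(a,b)_2: α=8, β=-4; u≡5, v≡5 (mod 8); ε(u)ε(v)=0·0, αω(v)=8·1, βω(u)=-4·1; sum ≡ 0  ⇒  +1.
(a,b)_11: α=0, u≡1; β=-2, v≡10 (mod 11); (1|11)=+1, (10|11)=-1; sign (−1)^0·+1^-2·-1^0 = +1.
(a,b)_41: α=1, u≡30; β=0, v≡17 (mod 41); (30|41)=-1, (17|41)=-1; sign (−1)^0·-1^0·-1^1 = -1.
(a,b)_7: α=1, u≡1; β=3, v≡5 (mod 7); (1|7)=+1, (5|7)=-1; sign (−1)^1·+1^3·-1^1 = +1.
(a,b)_3: α=-2, u≡1; β=0, v≡1 (mod 3); (1|3)=+1, (1|3)=+1; sign (−1)^0·+1^0·+1^-2 = +1.
(a,b)_19: α=1, u≡7; β=1, v≡15 (mod 19); (7|19)=+1, (15|19)=-1; sign (−1)^1·+1^1·-1^1 = +1.
(a,b)_37: α=1, u≡15; β=0, v≡6 (mod 37); (15|37)=-1, (6|37)=-1; sign (−1)^0·-1^0·-1^1 = -1.
(a,b)_47: α=1, u≡18; β=1, v≡36 (mod 47); (18|47)=+1, (36|47)=+1; sign (−1)^1·+1^1·+1^1 = -1.
(a,b)_17: α=1, u≡10; β=0, v≡7 (mod 17); (10|17)=-1, (7|17)=-1; sign (−1)^0·-1^0·-1^1 = -1.
(a,b)_13: α=1, u≡7; β=0, v≡7 (mod 13); (7|13)=-1, (7|13)=-1; sign (−1)^0·-1^0·-1^1 = -1.
(a,b)_5: α=0, u≡2; β=-2, v≡1 (mod 5); (2|5)=-1, (1|5)=+1; sign (−1)^0·-1^-2·+1^0 = +1.
|Ram(-2095691507, -6251)| = 6, even; anisotropic at {13, 17, 37, 41, 47, ∞}.

[13, 17, 37, 41, 47, inf]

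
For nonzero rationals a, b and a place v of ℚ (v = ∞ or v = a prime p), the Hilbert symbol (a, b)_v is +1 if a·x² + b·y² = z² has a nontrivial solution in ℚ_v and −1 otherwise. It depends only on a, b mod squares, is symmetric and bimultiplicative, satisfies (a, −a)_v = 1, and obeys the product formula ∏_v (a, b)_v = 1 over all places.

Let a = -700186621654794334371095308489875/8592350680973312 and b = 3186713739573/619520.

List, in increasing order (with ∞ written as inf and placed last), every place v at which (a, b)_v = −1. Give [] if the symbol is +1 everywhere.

[3, 13]

Mod squares: a ≡ -390, b ≡ 665. Check v ∈ {∞, 2, 3, 5, 7, 11, 13, 19, 23}.
v=11: a=11^-4·(≡7), b=11^-2·(≡9) mod 11; (7|11)=-1, (9|11)=+1; (−1)^{-4·-2·5}·(-1)^-2·(+1)^-4 = +1.
v=∞: -390 < 0 and 665 > 0  ⇒  (a,b)_∞ = +1.
v=19: a=19^4·(≡17), b=19^1·(≡11) mod 19; (17|19)=+1, (11|19)=+1; (−1)^{4·1·9}·(+1)^1·(+1)^4 = +1.
v=23: a=23^-4·(≡2), b=23^0·(≡15) mod 23; (2|23)=+1, (15|23)=-1; (−1)^{-4·0·11}·(+1)^0·(-1)^-4 = +1.
v=5: a=5^3·(≡3), b=5^-1·(≡2) mod 5; (3|5)=-1, (2|5)=-1; (−1)^{3·-1·2}·(-1)^-1·(-1)^3 = +1.
v=2: v_2(a)=-21, v_2(b)=-10; units ≡ 5, 1 (mod 8); ε·ε+αω+βω = 0·0+-21·0+-10·1 ≡ 0  ⇒  (a,b)_2 = +1.
v=3: a=3^15·(≡2), b=3^10·(≡2) mod 3; (2|3)=-1, (2|3)=-1; (−1)^{15·10·1}·(-1)^10·(-1)^15 = -1.
v=7: a=7^10·(≡2), b=7^5·(≡1) mod 7; (2|7)=+1, (1|7)=+1; (−1)^{10·5·3}·(+1)^5·(+1)^10 = +1.
v=13: a=13^9·(≡4), b=13^2·(≡11) mod 13; (4|13)=+1, (11|13)=-1; (−1)^{9·2·6}·(+1)^2·(-1)^9 = -1.
(-390, 665 / ℚ) ramifies at {3, 13}: a division algebra.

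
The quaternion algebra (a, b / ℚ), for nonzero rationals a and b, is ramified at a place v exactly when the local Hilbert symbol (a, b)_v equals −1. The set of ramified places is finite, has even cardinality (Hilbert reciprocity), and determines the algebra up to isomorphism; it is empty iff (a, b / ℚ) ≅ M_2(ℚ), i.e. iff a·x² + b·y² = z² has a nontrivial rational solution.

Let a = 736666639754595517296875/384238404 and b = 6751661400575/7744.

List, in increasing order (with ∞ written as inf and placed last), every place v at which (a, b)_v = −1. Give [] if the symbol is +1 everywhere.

Mod squares: a ≡ 1547, b ≡ 47. Check v ∈ {∞, 2, 3, 5, 7, 11, 13, 17, 47}.
v=5: a=5^6·(≡3), b=5^2·(≡2) mod 5; (3|5)=-1, (2|5)=-1; (−1)^{6·2·2}·(-1)^2·(-1)^6 = +1.
v=11: a=11^-4·(≡2), b=11^-2·(≡4) mod 11; (2|11)=-1, (4|11)=+1; (−1)^{-4·-2·5}·(-1)^-2·(+1)^-4 = +1.
v=17: a=17^3·(≡7), b=17^2·(≡15) mod 17; (7|17)=-1, (15|17)=+1; (−1)^{3·2·8}·(-1)^2·(+1)^3 = +1.
v=∞: 1547 > 0 and 47 > 0  ⇒  (a,b)_∞ = +1.
v=47: a=47^2·(≡39), b=47^1·(≡34) mod 47; (39|47)=-1, (34|47)=+1; (−1)^{2·1·23}·(-1)^1·(+1)^2 = -1.
v=3: a=3^-8·(≡2), b=3^0·(≡2) mod 3; (2|3)=-1, (2|3)=-1; (−1)^{-8·0·1}·(-1)^0·(-1)^-8 = +1.
v=13: a=13^3·(≡6), b=13^2·(≡7) mod 13; (6|13)=-1, (7|13)=-1; (−1)^{3·2·6}·(-1)^2·(-1)^3 = -1.
v=2: v_2(a)=-2, v_2(b)=-6; units ≡ 3, 7 (mod 8); ε·ε+αω+βω = 1·1+-2·0+-6·1 ≡ 1  ⇒  (a,b)_2 = -1.
v=7: a=7^11·(≡1), b=7^6·(≡6) mod 7; (1|7)=+1, (6|7)=-1; (−1)^{11·6·3}·(+1)^6·(-1)^11 = -1.
|Ram(1547, 47)| = 4, even; anisotropic at {2, 7, 13, 47}.

[2, 7, 13, 47]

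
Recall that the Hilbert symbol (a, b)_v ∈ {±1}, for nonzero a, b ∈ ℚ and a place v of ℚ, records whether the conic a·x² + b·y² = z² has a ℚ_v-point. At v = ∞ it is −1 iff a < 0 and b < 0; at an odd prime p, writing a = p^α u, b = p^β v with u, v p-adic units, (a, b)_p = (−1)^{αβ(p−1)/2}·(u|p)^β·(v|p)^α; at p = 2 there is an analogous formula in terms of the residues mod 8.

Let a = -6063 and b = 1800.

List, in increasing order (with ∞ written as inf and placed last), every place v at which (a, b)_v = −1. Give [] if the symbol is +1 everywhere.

(a, b) ≡ (-6063, 2) mod (ℚ^×)²; places V = {2, 3, 5, 43, 47, ∞}.
(a,b)_2: α=0, β=3; u≡1, v≡1 (mod 8); ε(u)ε(v)=0·0, αω(v)=0·0, βω(u)=3·0; sum ≡ 0  ⇒  +1.
(a,b)_43: α=1, u≡31; β=0, v≡37 (mod 43); (31|43)=+1, (37|43)=-1; sign (−1)^0·+1^0·-1^1 = -1.
(a,b)_47: α=1, u≡12; β=0, v≡14 (mod 47); (12|47)=+1, (14|47)=+1; sign (−1)^0·+1^0·+1^1 = +1.
(a,b)_∞: sgn(-6063)=−, sgn(2)=+, so +1.
(a,b)_5: α=0, u≡2; β=2, v≡2 (mod 5); (2|5)=-1, (2|5)=-1; sign (−1)^0·-1^2·-1^0 = +1.
(a,b)_3: α=1, u≡1; β=2, v≡2 (mod 3); (1|3)=+1, (2|3)=-1; sign (−1)^0·+1^2·-1^1 = -1.
Ram(-6063, 2) = {3, 43}; no ℚ_3-point on the conic.

[3, 43]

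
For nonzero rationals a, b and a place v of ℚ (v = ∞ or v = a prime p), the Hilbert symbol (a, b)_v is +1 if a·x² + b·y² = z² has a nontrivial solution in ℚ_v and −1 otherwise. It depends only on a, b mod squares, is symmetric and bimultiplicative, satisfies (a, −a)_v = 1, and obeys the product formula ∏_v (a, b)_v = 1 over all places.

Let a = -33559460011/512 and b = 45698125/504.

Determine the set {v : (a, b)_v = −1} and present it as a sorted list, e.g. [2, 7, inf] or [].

[7, 17, 19, 23]

Mod squares: a ≡ -4739702, b ≡ 3542. Check v ∈ {∞, 2, 3, 5, 7, 11, 17, 19, 23, 29}.
v=11: a=11^1·(≡7), b=11^1·(≡3) mod 11; (7|11)=-1, (3|11)=+1; (−1)^{1·1·5}·(-1)^1·(+1)^1 = +1.
v=3: a=3^0·(≡1), b=3^-2·(≡2) mod 3; (1|3)=+1, (2|3)=-1; (−1)^{0·-2·1}·(+1)^-2·(-1)^0 = +1.
v=19: a=19^1·(≡2), b=19^0·(≡18) mod 19; (2|19)=-1, (18|19)=-1; (−1)^{1·0·9}·(-1)^0·(-1)^1 = -1.
v=7: a=7^2·(≡5), b=7^-1·(≡2) mod 7; (5|7)=-1, (2|7)=+1; (−1)^{2·-1·3}·(-1)^-1·(+1)^2 = -1.
v=29: a=29^1·(≡6), b=29^0·(≡9) mod 29; (6|29)=+1, (9|29)=+1; (−1)^{1·0·14}·(+1)^0·(+1)^1 = +1.
v=23: a=23^1·(≡8), b=23^1·(≡13) mod 23; (8|23)=+1, (13|23)=+1; (−1)^{1·1·11}·(+1)^1·(+1)^1 = -1.
v=∞: -4739702 < 0 and 3542 > 0  ⇒  (a,b)_∞ = +1.
v=5: a=5^0·(≡2), b=5^4·(≡3) mod 5; (2|5)=-1, (3|5)=-1; (−1)^{0·4·2}·(-1)^4·(-1)^0 = +1.
v=17: a=17^3·(≡3), b=17^2·(≡10) mod 17; (3|17)=-1, (10|17)=-1; (−1)^{3·2·8}·(-1)^2·(-1)^3 = -1.
v=2: v_2(a)=-9, v_2(b)=-3; units ≡ 5, 3 (mod 8); ε·ε+αω+βω = 0·1+-9·1+-3·1 ≡ 0  ⇒  (a,b)_2 = +1.
Ram(-4739702, 3542) = {7, 17, 19, 23}; no ℚ_7-point on the conic.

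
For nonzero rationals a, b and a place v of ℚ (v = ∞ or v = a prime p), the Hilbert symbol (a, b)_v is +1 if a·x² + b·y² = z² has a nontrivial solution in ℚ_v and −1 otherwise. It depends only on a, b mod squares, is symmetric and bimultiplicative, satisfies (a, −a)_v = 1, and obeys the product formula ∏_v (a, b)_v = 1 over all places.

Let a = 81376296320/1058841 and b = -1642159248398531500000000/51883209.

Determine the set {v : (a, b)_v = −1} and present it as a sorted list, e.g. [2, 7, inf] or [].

Mod squares: a ≡ 4399670, b ≡ -235. Check v ∈ {∞, 2, 3, 5, 7, 11, 17, 19, 23, 37, 47}.
v=5: a=5^1·(≡4), b=5^9·(≡3) mod 5; (4|5)=+1, (3|5)=-1; (−1)^{1·9·2}·(+1)^9·(-1)^1 = -1.
v=∞: 4399670 > 0 and -235 < 0  ⇒  (a,b)_∞ = +1.
v=3: a=3^-2·(≡2), b=3^-2·(≡2) mod 3; (2|3)=-1, (2|3)=-1; (−1)^{-2·-2·1}·(-1)^-2·(-1)^-2 = +1.
v=17: a=17^2·(≡2), b=17^0·(≡3) mod 17; (2|17)=+1, (3|17)=-1; (−1)^{2·0·8}·(+1)^0·(-1)^2 = +1.
v=23: a=23^1·(≡5), b=23^2·(≡16) mod 23; (5|23)=-1, (16|23)=+1; (−1)^{1·2·11}·(-1)^2·(+1)^1 = +1.
v=19: a=19^0·(≡11), b=19^2·(≡3) mod 19; (11|19)=+1, (3|19)=-1; (−1)^{0·2·9}·(+1)^2·(-1)^0 = +1.
v=11: a=11^1·(≡2), b=11^2·(≡2) mod 11; (2|11)=-1, (2|11)=-1; (−1)^{1·2·5}·(-1)^2·(-1)^1 = -1.
v=37: a=37^1·(≡15), b=37^2·(≡15) mod 37; (15|37)=-1, (15|37)=-1; (−1)^{1·2·18}·(-1)^2·(-1)^1 = -1.
v=7: a=7^-6·(≡2), b=7^-8·(≡3) mod 7; (2|7)=+1, (3|7)=-1; (−1)^{-6·-8·3}·(+1)^-8·(-1)^-6 = +1.
v=2: v_2(a)=7, v_2(b)=8; units ≡ 3, 5 (mod 8); ε·ε+αω+βω = 1·0+7·1+8·1 ≡ 1  ⇒  (a,b)_2 = -1.
v=47: a=47^1·(≡33), b=47^3·(≡7) mod 47; (33|47)=-1, (7|47)=+1; (−1)^{1·3·23}·(-1)^3·(+1)^1 = +1.
|Ram(4399670, -235)| = 4, even; anisotropic at {2, 5, 11, 37}.

[2, 5, 11, 37]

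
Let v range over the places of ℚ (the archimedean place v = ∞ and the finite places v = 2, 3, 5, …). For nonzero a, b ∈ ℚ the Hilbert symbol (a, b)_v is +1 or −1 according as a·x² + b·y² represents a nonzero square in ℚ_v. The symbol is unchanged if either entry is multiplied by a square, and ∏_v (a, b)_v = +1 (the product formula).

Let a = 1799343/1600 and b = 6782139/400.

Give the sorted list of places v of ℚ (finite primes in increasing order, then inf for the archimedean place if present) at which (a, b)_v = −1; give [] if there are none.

Mod squares: a ≡ 7, b ≡ 91. Check v ∈ {∞, 2, 3, 5, 7, 13}.
v=∞: 7 > 0 and 91 > 0  ⇒  (a,b)_∞ = +1.
v=2: v_2(a)=-6, v_2(b)=-4; units ≡ 7, 3 (mod 8); ε·ε+αω+βω = 1·1+-6·1+-4·0 ≡ 1  ⇒  (a,b)_2 = -1.
v=3: a=3^2·(≡1), b=3^2·(≡1) mod 3; (1|3)=+1, (1|3)=+1; (−1)^{2·2·1}·(+1)^2·(+1)^2 = +1.
v=7: a=7^1·(≡4), b=7^3·(≡5) mod 7; (4|7)=+1, (5|7)=-1; (−1)^{1·3·3}·(+1)^3·(-1)^1 = +1.
v=5: a=5^-2·(≡2), b=5^-2·(≡4) mod 5; (2|5)=-1, (4|5)=+1; (−1)^{-2·-2·2}·(-1)^-2·(+1)^-2 = +1.
v=13: a=13^4·(≡11), b=13^3·(≡11) mod 13; (11|13)=-1, (11|13)=-1; (−1)^{4·3·6}·(-1)^3·(-1)^4 = -1.
(7, 91 / ℚ) ramifies at {2, 13}: a division algebra.

[2, 13]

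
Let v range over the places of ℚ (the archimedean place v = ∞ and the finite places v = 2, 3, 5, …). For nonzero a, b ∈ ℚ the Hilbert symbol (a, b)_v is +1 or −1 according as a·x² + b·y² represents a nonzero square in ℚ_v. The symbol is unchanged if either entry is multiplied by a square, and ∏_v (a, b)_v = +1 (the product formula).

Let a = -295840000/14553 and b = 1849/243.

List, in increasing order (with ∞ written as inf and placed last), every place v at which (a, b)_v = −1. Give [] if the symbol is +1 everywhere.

[2, 3]

Mod squares: a ≡ -33, b ≡ 3. Check v ∈ {∞, 2, 3, 5, 7, 11, 43}.
v=5: a=5^4·(≡2), b=5^0·(≡3) mod 5; (2|5)=-1, (3|5)=-1; (−1)^{4·0·2}·(-1)^0·(-1)^4 = +1.
v=2: v_2(a)=8, v_2(b)=0; units ≡ 7, 3 (mod 8); ε·ε+αω+βω = 1·1+8·1+0·0 ≡ 1  ⇒  (a,b)_2 = -1.
v=43: a=43^2·(≡16), b=43^2·(≡20) mod 43; (16|43)=+1, (20|43)=-1; (−1)^{2·2·21}·(+1)^2·(-1)^2 = +1.
v=7: a=7^-2·(≡2), b=7^0·(≡3) mod 7; (2|7)=+1, (3|7)=-1; (−1)^{-2·0·3}·(+1)^0·(-1)^-2 = +1.
v=∞: -33 < 0 and 3 > 0  ⇒  (a,b)_∞ = +1.
v=3: a=3^-3·(≡1), b=3^-5·(≡1) mod 3; (1|3)=+1, (1|3)=+1; (−1)^{-3·-5·1}·(+1)^-5·(+1)^-3 = -1.
v=11: a=11^-1·(≡2), b=11^0·(≡1) mod 11; (2|11)=-1, (1|11)=+1; (−1)^{-1·0·5}·(-1)^0·(+1)^-1 = +1.
(-33, 3 / ℚ) ramifies at {2, 3}: a division algebra.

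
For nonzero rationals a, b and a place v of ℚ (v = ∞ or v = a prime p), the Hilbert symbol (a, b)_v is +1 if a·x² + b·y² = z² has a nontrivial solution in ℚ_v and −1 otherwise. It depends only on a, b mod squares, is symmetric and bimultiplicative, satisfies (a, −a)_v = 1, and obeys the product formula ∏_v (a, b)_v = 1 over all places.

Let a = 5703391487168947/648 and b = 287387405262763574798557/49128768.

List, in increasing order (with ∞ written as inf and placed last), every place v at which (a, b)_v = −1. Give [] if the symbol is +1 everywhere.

(a, b) ≡ (641654, 4756609) mod (ℚ^×)²; places V = {2, 3, 11, 13, 17, 23, 29, 31, 37, ∞}.
(a,b)_23: α=3, u≡20; β=4, v≡8 (mod 23); (20|23)=-1, (8|23)=+1; sign (−1)^0·-1^4·+1^3 = +1.
(a,b)_37: α=1, u≡3; β=1, v≡19 (mod 37); (3|37)=+1, (19|37)=-1; sign (−1)^0·+1^1·-1^1 = -1.
(a,b)_31: α=2, u≡5; β=3, v≡7 (mod 31); (5|31)=+1, (7|31)=+1; sign (−1)^0·+1^3·+1^2 = +1.
(a,b)_11: α=2, u≡10; β=3, v≡5 (mod 11); (10|11)=-1, (5|11)=+1; sign (−1)^0·-1^3·+1^2 = -1.
(a,b)_13: α=1, u≡10; β=-1, v≡6 (mod 13); (10|13)=+1, (6|13)=-1; sign (−1)^0·+1^-1·-1^1 = -1.
(a,b)_∞: sgn(641654)=+, sgn(4756609)=+, so +1.
(a,b)_2: α=-3, β=-6; u≡3, v≡1 (mod 8); ε(u)ε(v)=1·0, αω(v)=-3·0, βω(u)=-6·1; sum ≡ 0  ⇒  +1.
(a,b)_17: α=2, u≡3; β=6, v≡16 (mod 17); (3|17)=-1, (16|17)=+1; sign (−1)^0·-1^6·+1^2 = +1.
(a,b)_29: α=1, u≡7; β=1, v≡21 (mod 29); (7|29)=+1, (21|29)=-1; sign (−1)^0·+1^1·-1^1 = -1.
(a,b)_3: α=-4, u≡2; β=-10, v≡1 (mod 3); (2|3)=-1, (1|3)=+1; sign (−1)^0·-1^-10·+1^-4 = +1.
|Ram(641654, 4756609)| = 4, even; anisotropic at {11, 13, 29, 37}.

[11, 13, 29, 37]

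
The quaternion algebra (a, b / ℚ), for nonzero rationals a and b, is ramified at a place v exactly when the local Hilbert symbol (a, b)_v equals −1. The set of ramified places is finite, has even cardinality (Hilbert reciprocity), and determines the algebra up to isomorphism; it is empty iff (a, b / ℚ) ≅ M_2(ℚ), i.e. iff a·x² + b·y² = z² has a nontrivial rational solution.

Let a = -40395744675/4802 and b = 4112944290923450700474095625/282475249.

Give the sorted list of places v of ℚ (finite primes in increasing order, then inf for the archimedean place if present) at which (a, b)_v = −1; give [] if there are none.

[3, 13, 17, 23]

Mod squares: a ≡ -2124694, b ≡ 187473. Check v ∈ {∞, 2, 3, 5, 7, 11, 13, 17, 19, 23}.
v=5: a=5^2·(≡4), b=5^4·(≡2) mod 5; (4|5)=+1, (2|5)=-1; (−1)^{2·4·2}·(+1)^4·(-1)^2 = +1.
v=11: a=11^1·(≡10), b=11^5·(≡5) mod 11; (10|11)=-1, (5|11)=+1; (−1)^{1·5·5}·(-1)^5·(+1)^1 = +1.
v=19: a=19^1·(≡18), b=19^3·(≡4) mod 19; (18|19)=-1, (4|19)=+1; (−1)^{1·3·9}·(-1)^3·(+1)^1 = +1.
v=7: a=7^-4·(≡4), b=7^-10·(≡6) mod 7; (4|7)=+1, (6|7)=-1; (−1)^{-4·-10·3}·(+1)^-10·(-1)^-4 = +1.
v=2: v_2(a)=-1, v_2(b)=0; units ≡ 5, 1 (mod 8); ε·ε+αω+βω = 0·0+-1·0+0·1 ≡ 0  ⇒  (a,b)_2 = +1.
v=23: a=23^1·(≡6), b=23^3·(≡12) mod 23; (6|23)=+1, (12|23)=+1; (−1)^{1·3·11}·(+1)^3·(+1)^1 = -1.
v=13: a=13^3·(≡7), b=13^7·(≡10) mod 13; (7|13)=-1, (10|13)=+1; (−1)^{3·7·6}·(-1)^7·(+1)^3 = -1.
v=∞: -2124694 < 0 and 187473 > 0  ⇒  (a,b)_∞ = +1.
v=17: a=17^1·(≡8), b=17^2·(≡6) mod 17; (8|17)=+1, (6|17)=-1; (−1)^{1·2·8}·(+1)^2·(-1)^1 = -1.
v=3: a=3^2·(≡2), b=3^3·(≡1) mod 3; (2|3)=-1, (1|3)=+1; (−1)^{2·3·1}·(-1)^3·(+1)^2 = -1.
Ram(-2124694, 187473) = {3, 13, 17, 23}; no ℚ_3-point on the conic.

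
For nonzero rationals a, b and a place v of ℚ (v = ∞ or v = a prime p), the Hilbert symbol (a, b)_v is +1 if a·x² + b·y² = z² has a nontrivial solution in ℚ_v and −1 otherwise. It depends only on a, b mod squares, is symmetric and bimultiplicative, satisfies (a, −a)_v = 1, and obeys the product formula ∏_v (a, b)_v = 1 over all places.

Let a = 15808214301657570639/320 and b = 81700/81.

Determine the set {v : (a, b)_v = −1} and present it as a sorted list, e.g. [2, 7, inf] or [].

[5, 19, 31, 43]

(a, b) ≡ (929120995, 817) mod (ℚ^×)²; places V = {2, 3, 5, 7, 11, 17, 19, 23, 29, 31, 43, ∞}.
(a,b)_2: α=-6, β=2; u≡3, v≡1 (mod 8); ε(u)ε(v)=1·0, αω(v)=-6·0, βω(u)=2·1; sum ≡ 0  ⇒  +1.
(a,b)_17: α=2, u≡7; β=0, v≡9 (mod 17); (7|17)=-1, (9|17)=+1; sign (−1)^0·-1^0·+1^2 = +1.
(a,b)_5: α=-1, u≡1; β=2, v≡3 (mod 5); (1|5)=+1, (3|5)=-1; sign (−1)^0·+1^2·-1^-1 = -1.
(a,b)_11: α=1, u≡10; β=0, v≡9 (mod 11); (10|11)=-1, (9|11)=+1; sign (−1)^0·-1^0·+1^1 = +1.
(a,b)_43: α=3, u≡12; β=1, v≡7 (mod 43); (12|43)=-1, (7|43)=-1; sign (−1)^1·-1^1·-1^3 = -1.
(a,b)_23: α=1, u≡9; β=0, v≡8 (mod 23); (9|23)=+1, (8|23)=+1; sign (−1)^0·+1^0·+1^1 = +1.
(a,b)_∞: sgn(929120995)=+, sgn(817)=+, so +1.
(a,b)_31: α=1, u≡16; β=0, v≡22 (mod 31); (16|31)=+1, (22|31)=-1; sign (−1)^0·+1^0·-1^1 = -1.
(a,b)_19: α=3, u≡16; β=1, v≡5 (mod 19); (16|19)=+1, (5|19)=+1; sign (−1)^1·+1^1·+1^3 = -1.
(a,b)_29: α=1, u≡23; β=0, v≡23 (mod 29); (23|29)=+1, (23|29)=+1; sign (−1)^0·+1^0·+1^1 = +1.
(a,b)_7: α=2, u≡6; β=0, v≡6 (mod 7); (6|7)=-1, (6|7)=-1; sign (−1)^0·-1^0·-1^2 = +1.
(a,b)_3: α=2, u≡1; β=-4, v≡1 (mod 3); (1|3)=+1, (1|3)=+1; sign (−1)^0·+1^-4·+1^2 = +1.
(929120995, 817 / ℚ) ramifies at {5, 19, 31, 43}: a division algebra.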